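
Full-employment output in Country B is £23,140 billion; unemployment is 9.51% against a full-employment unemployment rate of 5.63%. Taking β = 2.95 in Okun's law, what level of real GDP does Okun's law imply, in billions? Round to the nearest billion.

£20,491 billion

Unemployment gap = 9.51 - 5.63 = 3.88 points, so the output gap is -2.95 × 3.88 = -11.446%.
Actual GDP = 23140 × (1 - 11.446/100) = 23140 × 0.88554 ≈ 20491 billion.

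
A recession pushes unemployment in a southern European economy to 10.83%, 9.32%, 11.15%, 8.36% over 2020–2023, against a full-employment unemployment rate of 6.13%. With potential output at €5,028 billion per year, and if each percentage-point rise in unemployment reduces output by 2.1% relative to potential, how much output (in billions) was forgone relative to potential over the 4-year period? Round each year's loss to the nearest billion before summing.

€1,598 billion

Year 2020: gap = -2.1 × (10.83 - 6.13) = -9.87%, loss ≈ 5028 × 9.87/100 ≈ 496.
Year 2021: gap = -2.1 × (9.32 - 6.13) = -6.699%, loss ≈ 5028 × 6.699/100 ≈ 337.
Year 2022: gap = -2.1 × (11.15 - 6.13) = -10.542%, loss ≈ 5028 × 10.542/100 ≈ 530.
Year 2023: gap = -2.1 × (8.36 - 6.13) = -4.683%, loss ≈ 5028 × 4.683/100 ≈ 235.
Total lost output = 496 + 337 + 530 + 235 = 1598 billion.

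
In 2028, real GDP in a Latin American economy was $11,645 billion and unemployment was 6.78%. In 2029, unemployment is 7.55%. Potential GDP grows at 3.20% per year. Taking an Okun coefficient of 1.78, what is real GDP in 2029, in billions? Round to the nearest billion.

$11,858 billion

Δu = 7.55 - 6.78 = 0.77 points.
Okun's law (growth form): g_Y = g_Y* - β × Δu = 3.20 - 1.78 × (0.77) = 3.2 - 1.3706 = 1.8294%.
Real GDP in the next year = 11645 × (1 + 1.8294/100) = 11645 × 1.018294 ≈ 11858 billion.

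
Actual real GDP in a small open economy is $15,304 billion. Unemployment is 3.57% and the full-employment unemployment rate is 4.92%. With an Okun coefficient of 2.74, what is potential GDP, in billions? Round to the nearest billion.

$14,758 billion

Unemployment gap = 3.57 - 4.92 = -1.35 points, so output gap = -2.74 × (-1.35) = 3.699%.
Since Y = Y* × (1 + gap/100), Y* = 15304/1.03699 ≈ 14758 billion.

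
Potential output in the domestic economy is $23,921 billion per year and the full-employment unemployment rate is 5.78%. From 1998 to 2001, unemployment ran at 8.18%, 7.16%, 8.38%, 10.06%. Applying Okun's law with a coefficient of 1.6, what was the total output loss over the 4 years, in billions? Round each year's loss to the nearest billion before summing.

$4,080 billion

Year 1998: gap = -1.6 × (8.18 - 5.78) = -3.84%, loss ≈ 23921 × 3.84/100 ≈ 919.
Year 1999: gap = -1.6 × (7.16 - 5.78) = -2.208%, loss ≈ 23921 × 2.208/100 ≈ 528.
Year 2000: gap = -1.6 × (8.38 - 5.78) = -4.16%, loss ≈ 23921 × 4.16/100 ≈ 995.
Year 2001: gap = -1.6 × (10.06 - 5.78) = -6.848%, loss ≈ 23921 × 6.848/100 ≈ 1638.
Total lost output = 919 + 528 + 995 + 1638 = 4080 billion.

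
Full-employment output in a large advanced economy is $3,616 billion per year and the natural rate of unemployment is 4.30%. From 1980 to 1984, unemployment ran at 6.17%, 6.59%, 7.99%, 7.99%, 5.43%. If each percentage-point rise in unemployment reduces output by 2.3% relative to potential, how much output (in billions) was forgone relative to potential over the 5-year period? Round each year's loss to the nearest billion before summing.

Year 1980: gap = -2.3 × (6.17 - 4.3) = -4.301%, loss ≈ 3616 × 4.301/100 ≈ 156.
Year 1981: gap = -2.3 × (6.59 - 4.3) = -5.267%, loss ≈ 3616 × 5.267/100 ≈ 190.
Year 1982: gap = -2.3 × (7.99 - 4.3) = -8.487%, loss ≈ 3616 × 8.487/100 ≈ 307.
Year 1983: gap = -2.3 × (7.99 - 4.3) = -8.487%, loss ≈ 3616 × 8.487/100 ≈ 307.
Year 1984: gap = -2.3 × (5.43 - 4.3) = -2.599%, loss ≈ 3616 × 2.599/100 ≈ 94.
Total lost output = 156 + 190 + 307 + 307 + 94 = 1054 billion.

$1,054 billion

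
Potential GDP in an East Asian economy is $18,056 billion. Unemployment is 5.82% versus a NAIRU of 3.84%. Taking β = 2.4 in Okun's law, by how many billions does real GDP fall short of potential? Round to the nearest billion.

Output gap = -2.4 × (5.82 - 3.84) = -2.4 × 1.98 = -4.752%.
Actual GDP ≈ 18056 × 0.95248 ≈ 17198 billion, so the shortfall is 18056 - 17198 = 858 billion.

$858 billion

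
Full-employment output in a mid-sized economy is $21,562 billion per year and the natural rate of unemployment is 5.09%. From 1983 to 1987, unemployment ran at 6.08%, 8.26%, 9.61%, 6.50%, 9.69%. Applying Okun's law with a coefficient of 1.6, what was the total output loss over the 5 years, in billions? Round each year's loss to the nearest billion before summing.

Year 1983: gap = -1.6 × (6.08 - 5.09) = -1.584%, loss ≈ 21562 × 1.584/100 ≈ 342.
Year 1984: gap = -1.6 × (8.26 - 5.09) = -5.072%, loss ≈ 21562 × 5.072/100 ≈ 1094.
Year 1985: gap = -1.6 × (9.61 - 5.09) = -7.232%, loss ≈ 21562 × 7.232/100 ≈ 1559.
Year 1986: gap = -1.6 × (6.5 - 5.09) = -2.256%, loss ≈ 21562 × 2.256/100 ≈ 486.
Year 1987: gap = -1.6 × (9.69 - 5.09) = -7.36%, loss ≈ 21562 × 7.36/100 ≈ 1587.
Total lost output = 342 + 1094 + 1559 + 486 + 1587 = 5068 billion.

$5,068 billion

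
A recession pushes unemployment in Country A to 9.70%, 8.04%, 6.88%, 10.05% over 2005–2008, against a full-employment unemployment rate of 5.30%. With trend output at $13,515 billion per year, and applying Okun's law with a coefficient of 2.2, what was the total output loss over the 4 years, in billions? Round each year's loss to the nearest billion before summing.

Year 2005: gap = -2.2 × (9.7 - 5.3) = -9.68%, loss ≈ 13515 × 9.68/100 ≈ 1308.
Year 2006: gap = -2.2 × (8.04 - 5.3) = -6.028%, loss ≈ 13515 × 6.028/100 ≈ 815.
Year 2007: gap = -2.2 × (6.88 - 5.3) = -3.476%, loss ≈ 13515 × 3.476/100 ≈ 470.
Year 2008: gap = -2.2 × (10.05 - 5.3) = -10.45%, loss ≈ 13515 × 10.45/100 ≈ 1412.
Total lost output = 1308 + 815 + 470 + 1412 = 4005 billion.

$4,005 billion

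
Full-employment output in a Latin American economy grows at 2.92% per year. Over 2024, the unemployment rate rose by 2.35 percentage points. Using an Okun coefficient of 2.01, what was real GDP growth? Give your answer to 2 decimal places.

Growth-rate Okun's law: g_Y = g_Y* - β × Δu.
g_Y = 2.92 - 2.01 × (2.35) = 2.92 - 4.7235 = -1.8035%, i.e. -1.80% to 2 d.p.

-1.80%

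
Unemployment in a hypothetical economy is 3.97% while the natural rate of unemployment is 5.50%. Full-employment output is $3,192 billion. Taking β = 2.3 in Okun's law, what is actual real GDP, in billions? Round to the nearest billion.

Unemployment gap = 3.97 - 5.5 = -1.53 points, so the output gap is -2.3 × (-1.53) = 3.519%.
Actual GDP = 3192 × (1 + 3.519/100) = 3192 × 1.03519 ≈ 3304 billion.

$3,304 billion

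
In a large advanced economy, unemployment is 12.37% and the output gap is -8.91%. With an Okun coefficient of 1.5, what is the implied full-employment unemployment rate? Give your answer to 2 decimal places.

6.43%

From Okun's law, u - u* = -(output gap)/β = -(-8.91)/1.5 = 5.94 points.
So u* = 12.37 - 5.94 = 6.43%.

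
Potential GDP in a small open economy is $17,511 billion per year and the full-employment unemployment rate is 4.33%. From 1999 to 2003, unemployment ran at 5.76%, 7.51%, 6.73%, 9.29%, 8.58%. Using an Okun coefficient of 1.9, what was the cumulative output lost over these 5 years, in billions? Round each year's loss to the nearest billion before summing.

$5,397 billion

Year 1999: gap = -1.9 × (5.76 - 4.33) = -2.717%, loss ≈ 17511 × 2.717/100 ≈ 476.
Year 2000: gap = -1.9 × (7.51 - 4.33) = -6.042%, loss ≈ 17511 × 6.042/100 ≈ 1058.
Year 2001: gap = -1.9 × (6.73 - 4.33) = -4.56%, loss ≈ 17511 × 4.56/100 ≈ 799.
Year 2002: gap = -1.9 × (9.29 - 4.33) = -9.424%, loss ≈ 17511 × 9.424/100 ≈ 1650.
Year 2003: gap = -1.9 × (8.58 - 4.33) = -8.075%, loss ≈ 17511 × 8.075/100 ≈ 1414.
Total lost output = 476 + 1058 + 799 + 1650 + 1414 = 5397 billion.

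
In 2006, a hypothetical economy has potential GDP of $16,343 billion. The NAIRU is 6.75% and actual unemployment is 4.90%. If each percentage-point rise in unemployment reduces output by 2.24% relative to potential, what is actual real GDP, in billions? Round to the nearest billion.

$17,020 billion

Unemployment gap = 4.9 - 6.75 = -1.85 points, so the output gap is -2.24 × (-1.85) = 4.144%.
Actual GDP = 16343 × (1 + 4.144/100) = 16343 × 1.04144 ≈ 17020 billion.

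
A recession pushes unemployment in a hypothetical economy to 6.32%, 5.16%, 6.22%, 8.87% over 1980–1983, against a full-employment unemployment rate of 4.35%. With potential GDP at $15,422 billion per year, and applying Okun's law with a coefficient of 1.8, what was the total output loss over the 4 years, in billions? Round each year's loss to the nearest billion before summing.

Year 1980: gap = -1.8 × (6.32 - 4.35) = -3.546%, loss ≈ 15422 × 3.546/100 ≈ 547.
Year 1981: gap = -1.8 × (5.16 - 4.35) = -1.458%, loss ≈ 15422 × 1.458/100 ≈ 225.
Year 1982: gap = -1.8 × (6.22 - 4.35) = -3.366%, loss ≈ 15422 × 3.366/100 ≈ 519.
Year 1983: gap = -1.8 × (8.87 - 4.35) = -8.136%, loss ≈ 15422 × 8.136/100 ≈ 1255.
Total lost output = 547 + 225 + 519 + 1255 = 2546 billion.

$2,546 billion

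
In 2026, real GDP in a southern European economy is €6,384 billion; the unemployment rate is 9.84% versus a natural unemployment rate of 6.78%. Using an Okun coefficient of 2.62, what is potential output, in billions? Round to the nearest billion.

Unemployment gap = 9.84 - 6.78 = 3.06 points, so output gap = -2.62 × 3.06 = -8.0172%.
Since Y = Y* × (1 + gap/100), Y* = 6384/0.919828 ≈ 6940 billion.

€6,940 billion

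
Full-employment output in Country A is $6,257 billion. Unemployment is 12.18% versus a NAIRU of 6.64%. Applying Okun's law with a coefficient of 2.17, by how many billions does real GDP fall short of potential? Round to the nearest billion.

Output gap = -2.17 × (12.18 - 6.64) = -2.17 × 5.54 = -12.0218%.
Actual GDP ≈ 6257 × 0.879782 ≈ 5505 billion, so the shortfall is 6257 - 5505 = 752 billion.

$752 billion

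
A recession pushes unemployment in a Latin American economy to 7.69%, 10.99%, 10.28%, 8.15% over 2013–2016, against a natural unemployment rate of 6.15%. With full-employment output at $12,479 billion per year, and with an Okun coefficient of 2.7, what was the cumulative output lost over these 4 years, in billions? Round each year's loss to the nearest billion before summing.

$4,216 billion

Year 2013: gap = -2.7 × (7.69 - 6.15) = -4.158%, loss ≈ 12479 × 4.158/100 ≈ 519.
Year 2014: gap = -2.7 × (10.99 - 6.15) = -13.068%, loss ≈ 12479 × 13.068/100 ≈ 1631.
Year 2015: gap = -2.7 × (10.28 - 6.15) = -11.151%, loss ≈ 12479 × 11.151/100 ≈ 1392.
Year 2016: gap = -2.7 × (8.15 - 6.15) = -5.4%, loss ≈ 12479 × 5.4/100 ≈ 674.
Total lost output = 519 + 1631 + 1392 + 674 = 4216 billion.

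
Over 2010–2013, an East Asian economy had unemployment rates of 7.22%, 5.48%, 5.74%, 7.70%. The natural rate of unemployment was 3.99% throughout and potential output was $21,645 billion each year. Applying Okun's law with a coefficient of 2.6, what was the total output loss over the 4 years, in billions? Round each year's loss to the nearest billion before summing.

$5,730 billion

Year 2010: gap = -2.6 × (7.22 - 3.99) = -8.398%, loss ≈ 21645 × 8.398/100 ≈ 1818.
Year 2011: gap = -2.6 × (5.48 - 3.99) = -3.874%, loss ≈ 21645 × 3.874/100 ≈ 839.
Year 2012: gap = -2.6 × (5.74 - 3.99) = -4.55%, loss ≈ 21645 × 4.55/100 ≈ 985.
Year 2013: gap = -2.6 × (7.7 - 3.99) = -9.646%, loss ≈ 21645 × 9.646/100 ≈ 2088.
Total lost output = 1818 + 839 + 985 + 2088 = 5730 billion.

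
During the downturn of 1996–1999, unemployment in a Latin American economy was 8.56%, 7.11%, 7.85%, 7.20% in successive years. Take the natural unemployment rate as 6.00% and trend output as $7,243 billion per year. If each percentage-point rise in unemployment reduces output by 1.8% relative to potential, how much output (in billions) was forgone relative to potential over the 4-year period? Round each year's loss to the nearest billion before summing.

$876 billion

Year 1996: gap = -1.8 × (8.56 - 6) = -4.608%, loss ≈ 7243 × 4.608/100 ≈ 334.
Year 1997: gap = -1.8 × (7.11 - 6) = -1.998%, loss ≈ 7243 × 1.998/100 ≈ 145.
Year 1998: gap = -1.8 × (7.85 - 6) = -3.33%, loss ≈ 7243 × 3.33/100 ≈ 241.
Year 1999: gap = -1.8 × (7.2 - 6) = -2.16%, loss ≈ 7243 × 2.16/100 ≈ 156.
Total lost output = 334 + 145 + 241 + 156 = 876 billion.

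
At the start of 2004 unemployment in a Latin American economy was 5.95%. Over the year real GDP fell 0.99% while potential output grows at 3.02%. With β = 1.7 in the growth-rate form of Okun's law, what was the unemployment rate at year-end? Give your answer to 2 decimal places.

Growth-rate Okun's law: g_Y = g_Y* - β × Δu, so Δu = (g_Y* - g_Y)/β.
Δu = (3.02 + 0.99)/1.7 = 4.01/1.7 = 2.36 percentage points.
Year-end unemployment = 5.95 + 2.36 = 8.31%.

8.31%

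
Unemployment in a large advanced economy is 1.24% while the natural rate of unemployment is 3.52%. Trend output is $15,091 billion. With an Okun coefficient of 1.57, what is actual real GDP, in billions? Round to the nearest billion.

$15,631 billion

Unemployment gap = 1.24 - 3.52 = -2.28 points, so the output gap is -1.57 × (-2.28) = 3.5796%.
Actual GDP = 15091 × (1 + 3.5796/100) = 15091 × 1.035796 ≈ 15631 billion.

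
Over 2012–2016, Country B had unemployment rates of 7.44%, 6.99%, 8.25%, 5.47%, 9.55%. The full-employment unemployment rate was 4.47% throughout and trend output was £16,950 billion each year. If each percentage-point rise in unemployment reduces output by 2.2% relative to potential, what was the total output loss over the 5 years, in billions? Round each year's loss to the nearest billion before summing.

£5,725 billion

Year 2012: gap = -2.2 × (7.44 - 4.47) = -6.534%, loss ≈ 16950 × 6.534/100 ≈ 1108.
Year 2013: gap = -2.2 × (6.99 - 4.47) = -5.544%, loss ≈ 16950 × 5.544/100 ≈ 940.
Year 2014: gap = -2.2 × (8.25 - 4.47) = -8.316%, loss ≈ 16950 × 8.316/100 ≈ 1410.
Year 2015: gap = -2.2 × (5.47 - 4.47) = -2.2%, loss ≈ 16950 × 2.2/100 ≈ 373.
Year 2016: gap = -2.2 × (9.55 - 4.47) = -11.176%, loss ≈ 16950 × 11.176/100 ≈ 1894.
Total lost output = 1108 + 940 + 1410 + 373 + 1894 = 5725 billion.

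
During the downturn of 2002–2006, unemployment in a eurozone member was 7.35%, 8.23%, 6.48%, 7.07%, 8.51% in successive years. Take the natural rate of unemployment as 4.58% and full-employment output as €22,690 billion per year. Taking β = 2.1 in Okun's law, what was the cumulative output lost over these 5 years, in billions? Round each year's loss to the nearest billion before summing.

Year 2002: gap = -2.1 × (7.35 - 4.58) = -5.817%, loss ≈ 22690 × 5.817/100 ≈ 1320.
Year 2003: gap = -2.1 × (8.23 - 4.58) = -7.665%, loss ≈ 22690 × 7.665/100 ≈ 1739.
Year 2004: gap = -2.1 × (6.48 - 4.58) = -3.99%, loss ≈ 22690 × 3.99/100 ≈ 905.
Year 2005: gap = -2.1 × (7.07 - 4.58) = -5.229%, loss ≈ 22690 × 5.229/100 ≈ 1186.
Year 2006: gap = -2.1 × (8.51 - 4.58) = -8.253%, loss ≈ 22690 × 8.253/100 ≈ 1873.
Total lost output = 1320 + 1739 + 905 + 1186 + 1873 = 7023 billion.

€7,023 billion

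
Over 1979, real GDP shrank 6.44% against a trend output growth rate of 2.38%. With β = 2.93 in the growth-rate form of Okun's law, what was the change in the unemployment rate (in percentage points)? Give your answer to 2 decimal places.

3.01 percentage points

Growth-rate Okun's law: g_Y = g_Y* - β × Δu, so Δu = (g_Y* - g_Y)/β.
Δu = (2.38 + 6.44)/2.93 = 8.82/2.93 = 3.01 percentage points.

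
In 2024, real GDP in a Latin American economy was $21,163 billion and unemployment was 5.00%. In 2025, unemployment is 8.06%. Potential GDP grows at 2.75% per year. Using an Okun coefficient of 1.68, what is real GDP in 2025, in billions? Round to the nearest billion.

$20,657 billion

Δu = 8.06 - 5 = 3.06 points.
Okun's law (growth form): g_Y = g_Y* - β × Δu = 2.75 - 1.68 × (3.06) = 2.75 - 5.1408 = -2.3908%.
Real GDP in the next year = 21163 × (1 - 2.3908/100) = 21163 × 0.976092 ≈ 20657 billion.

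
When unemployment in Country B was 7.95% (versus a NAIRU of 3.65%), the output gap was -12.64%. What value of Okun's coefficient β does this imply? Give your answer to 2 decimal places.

Okun's law: output gap = -β × (u - u*).
-12.64 = -β × (7.95 - 3.65) = -β × 4.3, so β = 12.64/4.3 = 2.94.

β ≈ 2.94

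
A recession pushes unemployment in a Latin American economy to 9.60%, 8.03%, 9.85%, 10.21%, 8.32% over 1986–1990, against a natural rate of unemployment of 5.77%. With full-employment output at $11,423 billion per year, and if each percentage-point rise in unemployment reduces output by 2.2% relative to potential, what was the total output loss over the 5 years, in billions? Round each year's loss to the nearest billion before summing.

Year 1986: gap = -2.2 × (9.6 - 5.77) = -8.426%, loss ≈ 11423 × 8.426/100 ≈ 963.
Year 1987: gap = -2.2 × (8.03 - 5.77) = -4.972%, loss ≈ 11423 × 4.972/100 ≈ 568.
Year 1988: gap = -2.2 × (9.85 - 5.77) = -8.976%, loss ≈ 11423 × 8.976/100 ≈ 1025.
Year 1989: gap = -2.2 × (10.21 - 5.77) = -9.768%, loss ≈ 11423 × 9.768/100 ≈ 1116.
Year 1990: gap = -2.2 × (8.32 - 5.77) = -5.61%, loss ≈ 11423 × 5.61/100 ≈ 641.
Total lost output = 963 + 568 + 1025 + 1116 + 641 = 4313 billion.

$4,313 billion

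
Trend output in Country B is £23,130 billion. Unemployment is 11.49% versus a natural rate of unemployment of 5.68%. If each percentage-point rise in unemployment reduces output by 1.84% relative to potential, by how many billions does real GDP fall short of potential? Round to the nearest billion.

£2,473 billion

Output gap = -1.84 × (11.49 - 5.68) = -1.84 × 5.81 = -10.6904%.
Actual GDP ≈ 23130 × 0.893096 ≈ 20657 billion, so the shortfall is 23130 - 20657 = 2473 billion.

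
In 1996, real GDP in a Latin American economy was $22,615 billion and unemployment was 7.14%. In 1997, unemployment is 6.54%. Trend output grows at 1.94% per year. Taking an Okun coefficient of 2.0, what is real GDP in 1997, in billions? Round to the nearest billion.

$23,325 billion

Δu = 6.54 - 7.14 = -0.6 points.
Okun's law (growth form): g_Y = g_Y* - β × Δu = 1.94 - 2.0 × (-0.60) = 1.94 + 1.2 = 3.14%.
Real GDP in the next year = 22615 × (1 + 3.14/100) = 22615 × 1.0314 ≈ 23325 billion.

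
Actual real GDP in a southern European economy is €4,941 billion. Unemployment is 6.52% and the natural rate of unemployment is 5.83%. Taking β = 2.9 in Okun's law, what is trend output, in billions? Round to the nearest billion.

Unemployment gap = 6.52 - 5.83 = 0.69 points, so output gap = -2.9 × 0.69 = -2.001%.
Since Y = Y* × (1 + gap/100), Y* = 4941/0.97999 ≈ 5042 billion.

€5,042 billion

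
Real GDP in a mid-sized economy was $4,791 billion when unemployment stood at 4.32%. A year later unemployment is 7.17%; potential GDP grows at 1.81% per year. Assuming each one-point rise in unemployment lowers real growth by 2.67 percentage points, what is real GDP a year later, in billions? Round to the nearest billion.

Δu = 7.17 - 4.32 = 2.85 points.
Okun's law (growth form): g_Y = g_Y* - β × Δu = 1.81 - 2.67 × (2.85) = 1.81 - 7.6095 = -5.7995%.
Real GDP in the next year = 4791 × (1 - 5.7995/100) = 4791 × 0.942005 ≈ 4513 billion.

$4,513 billion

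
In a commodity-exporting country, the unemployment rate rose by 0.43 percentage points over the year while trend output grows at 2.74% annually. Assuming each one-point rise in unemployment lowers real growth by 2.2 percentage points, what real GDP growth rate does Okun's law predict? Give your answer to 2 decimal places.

1.79%

Growth-rate Okun's law: g_Y = g_Y* - β × Δu.
g_Y = 2.74 - 2.2 × (0.43) = 2.74 - 0.946 = 1.794%, i.e. 1.79% to 2 d.p.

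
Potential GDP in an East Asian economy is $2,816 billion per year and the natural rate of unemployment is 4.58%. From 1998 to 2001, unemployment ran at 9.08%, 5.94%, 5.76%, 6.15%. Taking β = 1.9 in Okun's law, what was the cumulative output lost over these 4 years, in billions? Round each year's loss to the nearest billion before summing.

$461 billion

Year 1998: gap = -1.9 × (9.08 - 4.58) = -8.55%, loss ≈ 2816 × 8.55/100 ≈ 241.
Year 1999: gap = -1.9 × (5.94 - 4.58) = -2.584%, loss ≈ 2816 × 2.584/100 ≈ 73.
Year 2000: gap = -1.9 × (5.76 - 4.58) = -2.242%, loss ≈ 2816 × 2.242/100 ≈ 63.
Year 2001: gap = -1.9 × (6.15 - 4.58) = -2.983%, loss ≈ 2816 × 2.983/100 ≈ 84.
Total lost output = 241 + 73 + 63 + 84 = 461 billion.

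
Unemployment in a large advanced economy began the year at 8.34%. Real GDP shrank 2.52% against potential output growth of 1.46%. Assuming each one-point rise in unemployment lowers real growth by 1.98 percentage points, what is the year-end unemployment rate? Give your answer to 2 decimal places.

10.35%

Growth-rate Okun's law: g_Y = g_Y* - β × Δu, so Δu = (g_Y* - g_Y)/β.
Δu = (1.46 + 2.52)/1.98 = 3.98/1.98 = 2.01 percentage points.
Year-end unemployment = 8.34 + 2.01 = 10.35%.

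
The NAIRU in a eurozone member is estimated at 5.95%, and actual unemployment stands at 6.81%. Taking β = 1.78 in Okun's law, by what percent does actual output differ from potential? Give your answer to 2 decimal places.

The unemployment gap is 6.81 - 5.95 = 0.86 percentage points.
Okun's law gives an output gap of -1.78 × 0.86 = -1.5308%, i.e. 1.53% below potential.

-1.53%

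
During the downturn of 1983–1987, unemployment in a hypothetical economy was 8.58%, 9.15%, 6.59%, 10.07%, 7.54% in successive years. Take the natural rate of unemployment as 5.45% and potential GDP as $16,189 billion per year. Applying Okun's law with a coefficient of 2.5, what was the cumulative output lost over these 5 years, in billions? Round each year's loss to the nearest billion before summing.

Year 1983: gap = -2.5 × (8.58 - 5.45) = -7.825%, loss ≈ 16189 × 7.825/100 ≈ 1267.
Year 1984: gap = -2.5 × (9.15 - 5.45) = -9.25%, loss ≈ 16189 × 9.25/100 ≈ 1497.
Year 1985: gap = -2.5 × (6.59 - 5.45) = -2.85%, loss ≈ 16189 × 2.85/100 ≈ 461.
Year 1986: gap = -2.5 × (10.07 - 5.45) = -11.55%, loss ≈ 16189 × 11.55/100 ≈ 1870.
Year 1987: gap = -2.5 × (7.54 - 5.45) = -5.225%, loss ≈ 16189 × 5.225/100 ≈ 846.
Total lost output = 1267 + 1497 + 461 + 1870 + 846 = 5941 billion.

$5,941 billion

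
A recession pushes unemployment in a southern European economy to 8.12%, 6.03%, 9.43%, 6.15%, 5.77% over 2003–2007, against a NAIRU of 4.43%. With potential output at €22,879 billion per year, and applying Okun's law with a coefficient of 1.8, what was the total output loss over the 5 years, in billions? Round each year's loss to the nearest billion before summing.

Year 2003: gap = -1.8 × (8.12 - 4.43) = -6.642%, loss ≈ 22879 × 6.642/100 ≈ 1520.
Year 2004: gap = -1.8 × (6.03 - 4.43) = -2.88%, loss ≈ 22879 × 2.88/100 ≈ 659.
Year 2005: gap = -1.8 × (9.43 - 4.43) = -9%, loss ≈ 22879 × 9/100 ≈ 2059.
Year 2006: gap = -1.8 × (6.15 - 4.43) = -3.096%, loss ≈ 22879 × 3.096/100 ≈ 708.
Year 2007: gap = -1.8 × (5.77 - 4.43) = -2.412%, loss ≈ 22879 × 2.412/100 ≈ 552.
Total lost output = 1520 + 659 + 2059 + 708 + 552 = 5498 billion.

€5,498 billion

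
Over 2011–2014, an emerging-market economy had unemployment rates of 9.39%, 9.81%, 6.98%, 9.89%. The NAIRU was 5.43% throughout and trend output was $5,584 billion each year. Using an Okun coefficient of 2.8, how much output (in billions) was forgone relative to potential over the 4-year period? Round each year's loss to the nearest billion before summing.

Year 2011: gap = -2.8 × (9.39 - 5.43) = -11.088%, loss ≈ 5584 × 11.088/100 ≈ 619.
Year 2012: gap = -2.8 × (9.81 - 5.43) = -12.264%, loss ≈ 5584 × 12.264/100 ≈ 685.
Year 2013: gap = -2.8 × (6.98 - 5.43) = -4.34%, loss ≈ 5584 × 4.34/100 ≈ 242.
Year 2014: gap = -2.8 × (9.89 - 5.43) = -12.488%, loss ≈ 5584 × 12.488/100 ≈ 697.
Total lost output = 619 + 685 + 242 + 697 = 2243 billion.

$2,243 billion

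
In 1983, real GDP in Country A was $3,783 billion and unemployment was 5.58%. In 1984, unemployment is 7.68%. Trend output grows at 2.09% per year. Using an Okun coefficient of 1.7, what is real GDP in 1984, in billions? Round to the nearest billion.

$3,727 billion

Δu = 7.68 - 5.58 = 2.1 points.
Okun's law (growth form): g_Y = g_Y* - β × Δu = 2.09 - 1.7 × (2.10) = 2.09 - 3.57 = -1.48%.
Real GDP in the next year = 3783 × (1 - 1.48/100) = 3783 × 0.9852 ≈ 3727 billion.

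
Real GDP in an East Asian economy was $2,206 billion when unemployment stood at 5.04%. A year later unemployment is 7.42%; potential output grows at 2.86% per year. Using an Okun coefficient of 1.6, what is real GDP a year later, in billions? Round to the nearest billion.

$2,185 billion

Δu = 7.42 - 5.04 = 2.38 points.
Okun's law (growth form): g_Y = g_Y* - β × Δu = 2.86 - 1.6 × (2.38) = 2.86 - 3.808 = -0.948%.
Real GDP in the next year = 2206 × (1 - 0.948/100) = 2206 × 0.99052 ≈ 2185 billion.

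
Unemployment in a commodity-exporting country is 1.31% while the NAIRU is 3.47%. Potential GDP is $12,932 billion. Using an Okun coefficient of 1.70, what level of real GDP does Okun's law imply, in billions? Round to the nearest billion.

Unemployment gap = 1.31 - 3.47 = -2.16 points, so the output gap is -1.7 × (-2.16) = 3.672%.
Actual GDP = 12932 × (1 + 3.672/100) = 12932 × 1.03672 ≈ 13407 billion.

$13,407 billion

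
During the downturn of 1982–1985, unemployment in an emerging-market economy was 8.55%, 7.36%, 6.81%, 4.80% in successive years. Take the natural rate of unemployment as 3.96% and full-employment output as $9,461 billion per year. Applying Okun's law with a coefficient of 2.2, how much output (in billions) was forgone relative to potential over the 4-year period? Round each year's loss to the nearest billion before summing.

Year 1982: gap = -2.2 × (8.55 - 3.96) = -10.098%, loss ≈ 9461 × 10.098/100 ≈ 955.
Year 1983: gap = -2.2 × (7.36 - 3.96) = -7.48%, loss ≈ 9461 × 7.48/100 ≈ 708.
Year 1984: gap = -2.2 × (6.81 - 3.96) = -6.27%, loss ≈ 9461 × 6.27/100 ≈ 593.
Year 1985: gap = -2.2 × (4.8 - 3.96) = -1.848%, loss ≈ 9461 × 1.848/100 ≈ 175.
Total lost output = 955 + 708 + 593 + 175 = 2431 billion.

$2,431 billion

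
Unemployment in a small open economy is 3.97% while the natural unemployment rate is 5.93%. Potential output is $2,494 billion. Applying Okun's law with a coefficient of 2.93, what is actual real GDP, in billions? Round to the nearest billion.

$2,637 billion

Unemployment gap = 3.97 - 5.93 = -1.96 points, so the output gap is -2.93 × (-1.96) = 5.7428%.
Actual GDP = 2494 × (1 + 5.7428/100) = 2494 × 1.057428 ≈ 2637 billion.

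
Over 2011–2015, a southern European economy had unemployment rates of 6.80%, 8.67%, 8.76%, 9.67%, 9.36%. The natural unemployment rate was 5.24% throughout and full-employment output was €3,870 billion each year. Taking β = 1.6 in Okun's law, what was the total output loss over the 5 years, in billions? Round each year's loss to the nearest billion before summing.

€1,056 billion

Year 2011: gap = -1.6 × (6.8 - 5.24) = -2.496%, loss ≈ 3870 × 2.496/100 ≈ 97.
Year 2012: gap = -1.6 × (8.67 - 5.24) = -5.488%, loss ≈ 3870 × 5.488/100 ≈ 212.
Year 2013: gap = -1.6 × (8.76 - 5.24) = -5.632%, loss ≈ 3870 × 5.632/100 ≈ 218.
Year 2014: gap = -1.6 × (9.67 - 5.24) = -7.088%, loss ≈ 3870 × 7.088/100 ≈ 274.
Year 2015: gap = -1.6 × (9.36 - 5.24) = -6.592%, loss ≈ 3870 × 6.592/100 ≈ 255.
Total lost output = 97 + 212 + 218 + 274 + 255 = 1056 billion.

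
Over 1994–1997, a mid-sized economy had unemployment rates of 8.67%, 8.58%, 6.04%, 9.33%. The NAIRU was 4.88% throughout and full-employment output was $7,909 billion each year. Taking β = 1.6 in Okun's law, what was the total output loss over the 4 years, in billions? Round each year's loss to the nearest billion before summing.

$1,658 billion

Year 1994: gap = -1.6 × (8.67 - 4.88) = -6.064%, loss ≈ 7909 × 6.064/100 ≈ 480.
Year 1995: gap = -1.6 × (8.58 - 4.88) = -5.92%, loss ≈ 7909 × 5.92/100 ≈ 468.
Year 1996: gap = -1.6 × (6.04 - 4.88) = -1.856%, loss ≈ 7909 × 1.856/100 ≈ 147.
Year 1997: gap = -1.6 × (9.33 - 4.88) = -7.12%, loss ≈ 7909 × 7.12/100 ≈ 563.
Total lost output = 480 + 468 + 147 + 563 = 1658 billion.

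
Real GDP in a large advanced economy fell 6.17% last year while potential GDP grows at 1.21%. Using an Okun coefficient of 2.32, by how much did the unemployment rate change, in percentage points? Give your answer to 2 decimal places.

3.18 percentage points

Growth-rate Okun's law: g_Y = g_Y* - β × Δu, so Δu = (g_Y* - g_Y)/β.
Δu = (1.21 + 6.17)/2.32 = 7.38/2.32 = 3.18 percentage points.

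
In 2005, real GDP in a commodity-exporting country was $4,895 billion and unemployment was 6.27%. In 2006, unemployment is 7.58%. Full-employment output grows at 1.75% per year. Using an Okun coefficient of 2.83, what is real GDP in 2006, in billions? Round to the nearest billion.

Δu = 7.58 - 6.27 = 1.31 points.
Okun's law (growth form): g_Y = g_Y* - β × Δu = 1.75 - 2.83 × (1.31) = 1.75 - 3.7073 = -1.9573%.
Real GDP in the next year = 4895 × (1 - 1.9573/100) = 4895 × 0.980427 ≈ 4799 billion.

$4,799 billion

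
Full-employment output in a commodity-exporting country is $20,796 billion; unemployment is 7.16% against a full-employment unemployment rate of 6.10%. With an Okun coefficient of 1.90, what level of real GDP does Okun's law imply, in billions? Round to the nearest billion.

Unemployment gap = 7.16 - 6.1 = 1.06 points, so the output gap is -1.9 × 1.06 = -2.014%.
Actual GDP = 20796 × (1 - 2.014/100) = 20796 × 0.97986 ≈ 20377 billion.

$20,377 billion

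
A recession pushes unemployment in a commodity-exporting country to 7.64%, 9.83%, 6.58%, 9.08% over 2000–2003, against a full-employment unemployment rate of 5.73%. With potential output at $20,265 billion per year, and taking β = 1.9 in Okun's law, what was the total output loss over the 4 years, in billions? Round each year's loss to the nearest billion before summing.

Year 2000: gap = -1.9 × (7.64 - 5.73) = -3.629%, loss ≈ 20265 × 3.629/100 ≈ 735.
Year 2001: gap = -1.9 × (9.83 - 5.73) = -7.79%, loss ≈ 20265 × 7.79/100 ≈ 1579.
Year 2002: gap = -1.9 × (6.58 - 5.73) = -1.615%, loss ≈ 20265 × 1.615/100 ≈ 327.
Year 2003: gap = -1.9 × (9.08 - 5.73) = -6.365%, loss ≈ 20265 × 6.365/100 ≈ 1290.
Total lost output = 735 + 1579 + 327 + 1290 = 3931 billion.

$3,931 billion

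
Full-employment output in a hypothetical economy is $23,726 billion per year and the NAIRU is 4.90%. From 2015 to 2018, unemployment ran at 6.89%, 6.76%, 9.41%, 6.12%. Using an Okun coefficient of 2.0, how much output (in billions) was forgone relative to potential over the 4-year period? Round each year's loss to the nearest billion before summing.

Year 2015: gap = -2.0 × (6.89 - 4.9) = -3.98%, loss ≈ 23726 × 3.98/100 ≈ 944.
Year 2016: gap = -2.0 × (6.76 - 4.9) = -3.72%, loss ≈ 23726 × 3.72/100 ≈ 883.
Year 2017: gap = -2.0 × (9.41 - 4.9) = -9.02%, loss ≈ 23726 × 9.02/100 ≈ 2140.
Year 2018: gap = -2.0 × (6.12 - 4.9) = -2.44%, loss ≈ 23726 × 2.44/100 ≈ 579.
Total lost output = 944 + 883 + 2140 + 579 = 4546 billion.

$4,546 billion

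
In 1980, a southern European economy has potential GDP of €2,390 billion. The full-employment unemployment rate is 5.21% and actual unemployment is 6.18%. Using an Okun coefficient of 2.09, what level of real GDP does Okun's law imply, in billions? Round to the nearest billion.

Unemployment gap = 6.18 - 5.21 = 0.97 points, so the output gap is -2.09 × 0.97 = -2.0273%.
Actual GDP = 2390 × (1 - 2.0273/100) = 2390 × 0.979727 ≈ 2342 billion.

€2,342 billion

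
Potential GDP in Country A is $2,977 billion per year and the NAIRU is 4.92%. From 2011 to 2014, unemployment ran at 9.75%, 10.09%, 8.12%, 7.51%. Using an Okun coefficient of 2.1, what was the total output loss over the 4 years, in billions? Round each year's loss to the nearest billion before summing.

$987 billion

Year 2011: gap = -2.1 × (9.75 - 4.92) = -10.143%, loss ≈ 2977 × 10.143/100 ≈ 302.
Year 2012: gap = -2.1 × (10.09 - 4.92) = -10.857%, loss ≈ 2977 × 10.857/100 ≈ 323.
Year 2013: gap = -2.1 × (8.12 - 4.92) = -6.72%, loss ≈ 2977 × 6.72/100 ≈ 200.
Year 2014: gap = -2.1 × (7.51 - 4.92) = -5.439%, loss ≈ 2977 × 5.439/100 ≈ 162.
Total lost output = 302 + 323 + 200 + 162 = 987 billion.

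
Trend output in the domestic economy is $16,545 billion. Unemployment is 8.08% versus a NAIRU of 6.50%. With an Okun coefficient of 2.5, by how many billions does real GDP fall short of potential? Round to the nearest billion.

Output gap = -2.5 × (8.08 - 6.5) = -2.5 × 1.58 = -3.95%.
Actual GDP ≈ 16545 × 0.9605 ≈ 15891 billion, so the shortfall is 16545 - 15891 = 654 billion.

$654 billion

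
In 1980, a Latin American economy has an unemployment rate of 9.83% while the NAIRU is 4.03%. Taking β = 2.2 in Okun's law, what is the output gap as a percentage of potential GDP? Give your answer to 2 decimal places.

The unemployment gap is 9.83 - 4.03 = 5.8 percentage points.
Okun's law gives an output gap of -2.2 × 5.8 = -12.76%, i.e. 12.76% below potential.

-12.76%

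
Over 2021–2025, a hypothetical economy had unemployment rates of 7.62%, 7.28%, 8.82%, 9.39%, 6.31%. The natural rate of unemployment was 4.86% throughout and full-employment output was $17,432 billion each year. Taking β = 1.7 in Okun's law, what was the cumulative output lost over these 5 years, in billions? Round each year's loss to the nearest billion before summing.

Year 2021: gap = -1.7 × (7.62 - 4.86) = -4.692%, loss ≈ 17432 × 4.692/100 ≈ 818.
Year 2022: gap = -1.7 × (7.28 - 4.86) = -4.114%, loss ≈ 17432 × 4.114/100 ≈ 717.
Year 2023: gap = -1.7 × (8.82 - 4.86) = -6.732%, loss ≈ 17432 × 6.732/100 ≈ 1174.
Year 2024: gap = -1.7 × (9.39 - 4.86) = -7.701%, loss ≈ 17432 × 7.701/100 ≈ 1342.
Year 2025: gap = -1.7 × (6.31 - 4.86) = -2.465%, loss ≈ 17432 × 2.465/100 ≈ 430.
Total lost output = 818 + 717 + 1174 + 1342 + 430 = 4481 billion.

$4,481 billion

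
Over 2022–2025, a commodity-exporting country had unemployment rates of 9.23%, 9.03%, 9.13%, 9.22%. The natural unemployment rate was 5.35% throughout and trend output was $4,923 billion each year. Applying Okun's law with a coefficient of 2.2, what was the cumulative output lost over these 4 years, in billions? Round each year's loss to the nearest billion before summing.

Year 2022: gap = -2.2 × (9.23 - 5.35) = -8.536%, loss ≈ 4923 × 8.536/100 ≈ 420.
Year 2023: gap = -2.2 × (9.03 - 5.35) = -8.096%, loss ≈ 4923 × 8.096/100 ≈ 399.
Year 2024: gap = -2.2 × (9.13 - 5.35) = -8.316%, loss ≈ 4923 × 8.316/100 ≈ 409.
Year 2025: gap = -2.2 × (9.22 - 5.35) = -8.514%, loss ≈ 4923 × 8.514/100 ≈ 419.
Total lost output = 420 + 399 + 409 + 419 = 1647 billion.

$1,647 billion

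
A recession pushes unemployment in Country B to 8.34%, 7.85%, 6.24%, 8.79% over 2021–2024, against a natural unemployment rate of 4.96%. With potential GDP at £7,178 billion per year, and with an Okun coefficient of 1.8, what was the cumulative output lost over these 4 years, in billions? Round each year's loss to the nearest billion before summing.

Year 2021: gap = -1.8 × (8.34 - 4.96) = -6.084%, loss ≈ 7178 × 6.084/100 ≈ 437.
Year 2022: gap = -1.8 × (7.85 - 4.96) = -5.202%, loss ≈ 7178 × 5.202/100 ≈ 373.
Year 2023: gap = -1.8 × (6.24 - 4.96) = -2.304%, loss ≈ 7178 × 2.304/100 ≈ 165.
Year 2024: gap = -1.8 × (8.79 - 4.96) = -6.894%, loss ≈ 7178 × 6.894/100 ≈ 495.
Total lost output = 437 + 373 + 165 + 495 = 1470 billion.

£1,470 billion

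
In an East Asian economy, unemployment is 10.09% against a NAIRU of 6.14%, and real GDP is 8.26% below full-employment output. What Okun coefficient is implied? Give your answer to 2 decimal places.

Okun's law: output gap = -β × (u - u*).
-8.26 = -β × (10.09 - 6.14) = -β × 3.95, so β = 8.26/3.95 = 2.09.

β ≈ 2.09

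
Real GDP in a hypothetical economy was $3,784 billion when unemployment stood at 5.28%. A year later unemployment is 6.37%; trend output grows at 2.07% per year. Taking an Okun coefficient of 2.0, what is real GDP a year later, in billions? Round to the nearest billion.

Δu = 6.37 - 5.28 = 1.09 points.
Okun's law (growth form): g_Y = g_Y* - β × Δu = 2.07 - 2.0 × (1.09) = 2.07 - 2.18 = -0.11%.
Real GDP in the next year = 3784 × (1 - 0.11/100) = 3784 × 0.9989 ≈ 3780 billion.

$3,780 billion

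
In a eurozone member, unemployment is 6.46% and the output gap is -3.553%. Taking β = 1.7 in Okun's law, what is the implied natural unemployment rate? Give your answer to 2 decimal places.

From Okun's law, u - u* = -(output gap)/β = -(-3.553)/1.7 = 2.09 points.
So u* = 6.46 - 2.09 = 4.37%.

4.37%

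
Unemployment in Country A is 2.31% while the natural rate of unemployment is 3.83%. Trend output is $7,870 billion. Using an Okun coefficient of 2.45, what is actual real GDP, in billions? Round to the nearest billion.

$8,163 billion

Unemployment gap = 2.31 - 3.83 = -1.52 points, so the output gap is -2.45 × (-1.52) = 3.724%.
Actual GDP = 7870 × (1 + 3.724/100) = 7870 × 1.03724 ≈ 8163 billion.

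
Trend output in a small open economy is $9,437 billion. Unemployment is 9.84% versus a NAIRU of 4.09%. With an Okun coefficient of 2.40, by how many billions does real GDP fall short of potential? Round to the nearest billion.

$1,302 billion

Output gap = -2.40 × (9.84 - 4.09) = -2.4 × 5.75 = -13.8%.
Actual GDP ≈ 9437 × 0.862 ≈ 8135 billion, so the shortfall is 9437 - 8135 = 1302 billion.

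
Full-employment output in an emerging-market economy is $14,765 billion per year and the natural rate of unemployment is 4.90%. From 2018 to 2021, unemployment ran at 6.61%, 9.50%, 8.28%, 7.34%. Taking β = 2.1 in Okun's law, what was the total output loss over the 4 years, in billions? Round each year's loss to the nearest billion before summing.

Year 2018: gap = -2.1 × (6.61 - 4.9) = -3.591%, loss ≈ 14765 × 3.591/100 ≈ 530.
Year 2019: gap = -2.1 × (9.5 - 4.9) = -9.66%, loss ≈ 14765 × 9.66/100 ≈ 1426.
Year 2020: gap = -2.1 × (8.28 - 4.9) = -7.098%, loss ≈ 14765 × 7.098/100 ≈ 1048.
Year 2021: gap = -2.1 × (7.34 - 4.9) = -5.124%, loss ≈ 14765 × 5.124/100 ≈ 757.
Total lost output = 530 + 1426 + 1048 + 757 = 3761 billion.

$3,761 billion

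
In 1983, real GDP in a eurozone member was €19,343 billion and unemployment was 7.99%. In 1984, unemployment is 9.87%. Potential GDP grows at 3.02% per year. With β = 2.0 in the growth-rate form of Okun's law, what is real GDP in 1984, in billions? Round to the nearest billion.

Δu = 9.87 - 7.99 = 1.88 points.
Okun's law (growth form): g_Y = g_Y* - β × Δu = 3.02 - 2.0 × (1.88) = 3.02 - 3.76 = -0.74%.
Real GDP in the next year = 19343 × (1 - 0.74/100) = 19343 × 0.9926 ≈ 19200 billion.

€19,200 billion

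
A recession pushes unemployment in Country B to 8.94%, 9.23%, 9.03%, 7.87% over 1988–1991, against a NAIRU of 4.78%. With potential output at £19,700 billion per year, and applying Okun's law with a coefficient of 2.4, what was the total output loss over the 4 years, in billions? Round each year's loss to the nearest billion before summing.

Year 1988: gap = -2.4 × (8.94 - 4.78) = -9.984%, loss ≈ 19700 × 9.984/100 ≈ 1967.
Year 1989: gap = -2.4 × (9.23 - 4.78) = -10.68%, loss ≈ 19700 × 10.68/100 ≈ 2104.
Year 1990: gap = -2.4 × (9.03 - 4.78) = -10.2%, loss ≈ 19700 × 10.2/100 ≈ 2009.
Year 1991: gap = -2.4 × (7.87 - 4.78) = -7.416%, loss ≈ 19700 × 7.416/100 ≈ 1461.
Total lost output = 1967 + 2104 + 2009 + 1461 = 7541 billion.

£7,541 billion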